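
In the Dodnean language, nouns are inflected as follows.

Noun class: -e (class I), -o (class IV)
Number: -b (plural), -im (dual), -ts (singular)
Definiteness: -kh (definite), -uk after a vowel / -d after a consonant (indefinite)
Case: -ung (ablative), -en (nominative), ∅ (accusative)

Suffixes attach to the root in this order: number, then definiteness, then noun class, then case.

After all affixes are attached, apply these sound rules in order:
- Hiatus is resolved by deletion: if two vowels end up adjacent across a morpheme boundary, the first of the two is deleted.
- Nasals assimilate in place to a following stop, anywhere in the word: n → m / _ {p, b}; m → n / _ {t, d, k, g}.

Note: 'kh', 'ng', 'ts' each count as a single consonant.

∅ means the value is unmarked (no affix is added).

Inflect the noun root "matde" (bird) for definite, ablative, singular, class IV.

matdetskhung

Attach number singular -ts → matdets.
Attach definiteness definite -kh → matdetskh.
Attach noun class class IV -o → matdetskho.
Attach case ablative -ung → matdetskhoung.
Apply vowel deletion: matdetskhoung → matdetskhung.
Nasal assimilation: no change.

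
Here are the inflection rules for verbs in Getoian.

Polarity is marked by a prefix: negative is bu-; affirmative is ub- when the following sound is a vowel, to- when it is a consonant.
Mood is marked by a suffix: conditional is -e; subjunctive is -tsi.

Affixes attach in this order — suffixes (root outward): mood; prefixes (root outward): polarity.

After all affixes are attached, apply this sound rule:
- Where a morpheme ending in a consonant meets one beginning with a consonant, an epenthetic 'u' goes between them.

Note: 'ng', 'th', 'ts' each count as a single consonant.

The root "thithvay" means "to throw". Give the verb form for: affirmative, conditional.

Attach mood conditional -e → thithvaye.
Attach polarity affirmative to- (before consonant 'th') → tothithvaye.
Epenthesis: no change.

tothithvaye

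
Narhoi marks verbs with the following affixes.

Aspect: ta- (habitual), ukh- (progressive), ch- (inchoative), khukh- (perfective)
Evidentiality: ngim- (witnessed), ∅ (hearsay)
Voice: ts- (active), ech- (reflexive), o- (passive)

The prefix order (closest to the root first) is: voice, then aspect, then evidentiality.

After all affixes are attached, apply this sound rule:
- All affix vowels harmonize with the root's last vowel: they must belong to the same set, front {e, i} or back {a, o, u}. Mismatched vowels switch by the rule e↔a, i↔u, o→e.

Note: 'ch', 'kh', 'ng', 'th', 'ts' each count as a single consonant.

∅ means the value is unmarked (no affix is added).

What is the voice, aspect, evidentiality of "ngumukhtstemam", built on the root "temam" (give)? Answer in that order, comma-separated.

active, progressive, witnessed

Segment: ngim-ukh-ts-temam.
voice: ts- → active.
aspect: ukh- → progressive.
evidentiality: ngim- → witnessed.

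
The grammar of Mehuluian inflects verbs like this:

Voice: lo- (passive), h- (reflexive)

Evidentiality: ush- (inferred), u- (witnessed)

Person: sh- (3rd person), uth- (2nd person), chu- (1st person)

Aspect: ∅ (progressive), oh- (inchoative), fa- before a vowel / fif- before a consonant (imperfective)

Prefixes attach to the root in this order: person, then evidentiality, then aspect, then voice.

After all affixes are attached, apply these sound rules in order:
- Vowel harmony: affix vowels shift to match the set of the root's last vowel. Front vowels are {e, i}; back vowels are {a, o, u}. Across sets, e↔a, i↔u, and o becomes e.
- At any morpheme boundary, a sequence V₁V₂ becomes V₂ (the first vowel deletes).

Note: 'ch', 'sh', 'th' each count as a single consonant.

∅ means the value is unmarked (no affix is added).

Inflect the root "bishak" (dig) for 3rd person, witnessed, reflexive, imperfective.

hfushbishak

Attach person 3rd person sh- → shbishak.
Attach evidentiality witnessed u- → ushbishak.
Attach aspect imperfective fa- (before vowel 'u') → faushbishak.
Attach voice reflexive h- → hfaushbishak.
Vowel harmony: no change.
Apply vowel deletion: hfaushbishak → hfushbishak.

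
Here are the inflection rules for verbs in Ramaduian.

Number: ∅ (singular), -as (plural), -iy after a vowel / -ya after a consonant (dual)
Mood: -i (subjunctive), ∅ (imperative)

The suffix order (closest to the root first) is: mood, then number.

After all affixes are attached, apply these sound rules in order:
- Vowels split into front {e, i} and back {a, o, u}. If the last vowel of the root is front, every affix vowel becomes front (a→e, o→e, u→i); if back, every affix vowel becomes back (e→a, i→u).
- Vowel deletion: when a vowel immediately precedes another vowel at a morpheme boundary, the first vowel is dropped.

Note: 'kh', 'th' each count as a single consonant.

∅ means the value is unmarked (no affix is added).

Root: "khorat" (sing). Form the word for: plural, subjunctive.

Attach mood subjunctive -i → khorati.
Attach number plural -as → khoratias.
Apply vowel harmony: khoratias → khoratuas.
Apply vowel deletion: khoratuas → khoratas.

khoratas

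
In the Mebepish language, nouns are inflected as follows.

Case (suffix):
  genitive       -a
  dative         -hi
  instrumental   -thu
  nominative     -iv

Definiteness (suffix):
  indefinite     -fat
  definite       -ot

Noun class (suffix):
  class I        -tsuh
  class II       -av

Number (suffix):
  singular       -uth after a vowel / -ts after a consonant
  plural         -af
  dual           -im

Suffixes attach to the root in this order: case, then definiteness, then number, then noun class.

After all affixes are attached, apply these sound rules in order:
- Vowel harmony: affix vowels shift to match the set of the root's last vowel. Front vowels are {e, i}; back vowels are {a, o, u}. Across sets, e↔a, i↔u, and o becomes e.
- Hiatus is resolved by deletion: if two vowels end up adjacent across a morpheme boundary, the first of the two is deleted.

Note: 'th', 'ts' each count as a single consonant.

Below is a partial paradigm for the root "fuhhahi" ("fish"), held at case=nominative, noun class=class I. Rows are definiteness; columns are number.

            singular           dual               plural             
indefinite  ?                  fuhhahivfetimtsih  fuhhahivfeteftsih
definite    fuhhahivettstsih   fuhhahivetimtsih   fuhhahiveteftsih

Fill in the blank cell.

fuhhahivfettstsih

Attach case nominative -iv → fuhhahiiv.
Attach definiteness indefinite -fat → fuhhahiivfat.
Attach number singular -ts (after consonant 't') → fuhhahiivfatts.
Attach noun class class I -tsuh → fuhhahiivfattstsuh.
Apply vowel harmony: fuhhahiivfattstsuh → fuhhahiivfettstsih.
Apply vowel deletion: fuhhahiivfettstsih → fuhhahivfettstsih.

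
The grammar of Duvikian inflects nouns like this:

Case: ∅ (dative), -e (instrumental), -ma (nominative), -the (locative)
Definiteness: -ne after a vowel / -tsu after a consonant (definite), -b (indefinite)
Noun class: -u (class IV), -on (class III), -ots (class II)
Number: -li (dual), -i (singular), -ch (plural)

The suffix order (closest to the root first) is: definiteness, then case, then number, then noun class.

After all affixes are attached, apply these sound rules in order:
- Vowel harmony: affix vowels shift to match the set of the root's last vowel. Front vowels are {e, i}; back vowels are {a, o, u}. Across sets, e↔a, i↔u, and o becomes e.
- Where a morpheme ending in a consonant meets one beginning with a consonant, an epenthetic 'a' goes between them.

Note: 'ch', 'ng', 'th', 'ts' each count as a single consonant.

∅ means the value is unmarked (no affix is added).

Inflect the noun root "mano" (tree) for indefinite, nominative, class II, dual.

Attach definiteness indefinite -b → manob.
Attach case nominative -ma → manobma.
Attach number dual -li → manobmali.
Attach noun class class II -ots → manobmaliots.
Apply vowel harmony: manobmaliots → manobmaluots.
Apply epenthesis: manobmaluots → manobamaluots.

manobamaluots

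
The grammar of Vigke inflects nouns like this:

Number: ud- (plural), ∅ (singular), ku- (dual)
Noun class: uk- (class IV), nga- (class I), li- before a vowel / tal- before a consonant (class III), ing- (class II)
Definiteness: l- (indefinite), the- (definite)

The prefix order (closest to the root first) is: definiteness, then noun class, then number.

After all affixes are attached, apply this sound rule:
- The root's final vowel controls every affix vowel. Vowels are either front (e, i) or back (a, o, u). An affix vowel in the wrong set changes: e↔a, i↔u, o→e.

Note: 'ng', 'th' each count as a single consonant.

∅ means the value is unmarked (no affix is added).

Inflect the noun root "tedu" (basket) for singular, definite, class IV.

ukthatedu

Attach definiteness definite the- → thetedu.
Attach noun class class IV uk- → ukthetedu.
number = singular: zero marking, form stays ukthetedu.
Apply vowel harmony: ukthetedu → ukthatedu.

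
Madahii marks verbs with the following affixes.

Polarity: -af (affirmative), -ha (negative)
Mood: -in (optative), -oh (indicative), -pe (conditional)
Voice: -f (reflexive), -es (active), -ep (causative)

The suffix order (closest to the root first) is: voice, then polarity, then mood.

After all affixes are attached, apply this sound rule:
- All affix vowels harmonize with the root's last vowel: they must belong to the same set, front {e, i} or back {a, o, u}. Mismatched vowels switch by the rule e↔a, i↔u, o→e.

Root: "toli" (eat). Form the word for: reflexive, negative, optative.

tolifhein

Attach voice reflexive -f → tolif.
Attach polarity negative -ha → tolifha.
Attach mood optative -in → tolifhain.
Apply vowel harmony: tolifhain → tolifhein.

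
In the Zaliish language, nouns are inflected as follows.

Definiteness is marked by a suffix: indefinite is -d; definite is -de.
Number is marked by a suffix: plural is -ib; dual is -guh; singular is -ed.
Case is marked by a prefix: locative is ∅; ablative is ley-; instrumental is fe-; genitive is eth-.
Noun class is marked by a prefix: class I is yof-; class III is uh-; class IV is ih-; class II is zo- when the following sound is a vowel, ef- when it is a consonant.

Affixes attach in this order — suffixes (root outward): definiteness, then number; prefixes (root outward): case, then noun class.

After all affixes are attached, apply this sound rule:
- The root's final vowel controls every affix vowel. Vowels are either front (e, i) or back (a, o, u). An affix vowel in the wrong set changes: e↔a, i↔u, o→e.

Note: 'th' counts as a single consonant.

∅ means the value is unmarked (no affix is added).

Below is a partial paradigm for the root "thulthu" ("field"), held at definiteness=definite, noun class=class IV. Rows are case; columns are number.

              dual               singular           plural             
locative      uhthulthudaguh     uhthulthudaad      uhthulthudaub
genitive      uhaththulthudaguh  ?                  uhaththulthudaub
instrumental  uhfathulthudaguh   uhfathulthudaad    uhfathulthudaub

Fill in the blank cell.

Attach definiteness definite -de → thulthude.
Attach number singular -ed → thulthudeed.
Attach case genitive eth- → eththulthudeed.
Attach noun class class IV ih- → iheththulthudeed.
Apply vowel harmony: iheththulthudeed → uhaththulthudaad.

uhaththulthudaad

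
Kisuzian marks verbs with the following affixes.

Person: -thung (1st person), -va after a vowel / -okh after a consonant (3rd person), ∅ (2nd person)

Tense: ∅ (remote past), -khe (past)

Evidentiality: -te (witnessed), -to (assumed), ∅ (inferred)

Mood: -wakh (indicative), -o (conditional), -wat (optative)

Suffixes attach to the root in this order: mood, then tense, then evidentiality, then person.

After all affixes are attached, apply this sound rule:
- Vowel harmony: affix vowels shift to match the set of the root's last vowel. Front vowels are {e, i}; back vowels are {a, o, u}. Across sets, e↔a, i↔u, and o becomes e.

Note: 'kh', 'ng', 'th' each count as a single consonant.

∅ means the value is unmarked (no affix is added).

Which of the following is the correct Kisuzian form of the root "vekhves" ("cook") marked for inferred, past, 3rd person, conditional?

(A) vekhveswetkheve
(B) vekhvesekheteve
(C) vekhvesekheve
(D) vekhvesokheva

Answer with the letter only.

Attach mood conditional -o → vekhveso.
Attach tense past -khe → vekhvesokhe.
evidentiality = inferred: zero marking, form stays vekhvesokhe.
Attach person 3rd person -va (after vowel 'e') → vekhvesokheva.
Apply vowel harmony: vekhvesokheva → vekhvesekheve.
So the correct form is vekhvesekheve, option (C).
(B) vekhvesekheteve is wrong: it uses witnessed instead of inferred for evidentiality.
(D) vekhvesokheva is wrong: it fails to apply the sound rule(s).
(A) vekhveswetkheve is wrong: it uses optative instead of conditional for mood.

C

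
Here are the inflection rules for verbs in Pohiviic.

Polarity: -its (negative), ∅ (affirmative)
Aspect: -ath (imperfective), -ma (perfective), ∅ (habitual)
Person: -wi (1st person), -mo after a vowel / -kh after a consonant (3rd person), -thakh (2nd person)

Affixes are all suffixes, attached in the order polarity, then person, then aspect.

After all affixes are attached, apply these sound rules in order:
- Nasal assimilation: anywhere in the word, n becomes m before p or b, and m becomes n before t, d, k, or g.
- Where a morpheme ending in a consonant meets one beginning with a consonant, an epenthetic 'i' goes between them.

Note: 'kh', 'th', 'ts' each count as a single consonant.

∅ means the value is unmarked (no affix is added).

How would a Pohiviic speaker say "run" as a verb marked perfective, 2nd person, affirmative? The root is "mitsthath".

mitsthathithakhima

polarity = affirmative: zero marking, form stays mitsthath.
Attach person 2nd person -thakh → mitsthaththakh.
Attach aspect perfective -ma → mitsthaththakhma.
Nasal assimilation: no change.
Apply epenthesis: mitsthaththakhma → mitsthathithakhima.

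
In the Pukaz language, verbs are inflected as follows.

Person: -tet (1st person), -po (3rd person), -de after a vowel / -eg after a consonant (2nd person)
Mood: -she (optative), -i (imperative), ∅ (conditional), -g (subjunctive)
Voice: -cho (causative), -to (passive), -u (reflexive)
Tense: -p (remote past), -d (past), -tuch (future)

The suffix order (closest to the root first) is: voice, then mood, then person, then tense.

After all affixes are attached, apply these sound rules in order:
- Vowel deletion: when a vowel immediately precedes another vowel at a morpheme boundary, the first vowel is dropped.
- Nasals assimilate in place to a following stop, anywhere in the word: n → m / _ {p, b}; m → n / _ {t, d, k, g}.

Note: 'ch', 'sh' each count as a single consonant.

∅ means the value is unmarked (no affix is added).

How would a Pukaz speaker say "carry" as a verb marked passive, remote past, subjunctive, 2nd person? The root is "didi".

Attach voice passive -to → didito.
Attach mood subjunctive -g → diditog.
Attach person 2nd person -eg (after consonant 'g') → diditogeg.
Attach tense remote past -p → diditogegp.
Vowel deletion: no change.
Nasal assimilation: no change.

diditogegp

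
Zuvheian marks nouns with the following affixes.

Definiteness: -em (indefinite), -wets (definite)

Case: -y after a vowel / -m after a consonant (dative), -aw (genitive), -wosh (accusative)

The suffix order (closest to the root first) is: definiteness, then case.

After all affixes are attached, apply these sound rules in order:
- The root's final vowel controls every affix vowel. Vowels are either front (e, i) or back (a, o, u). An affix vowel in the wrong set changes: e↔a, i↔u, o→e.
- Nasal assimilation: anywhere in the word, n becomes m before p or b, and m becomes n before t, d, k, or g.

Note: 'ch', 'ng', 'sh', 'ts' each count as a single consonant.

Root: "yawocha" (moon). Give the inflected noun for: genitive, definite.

Attach definiteness definite -wets → yawochawets.
Attach case genitive -aw → yawochawetsaw.
Apply vowel harmony: yawochawetsaw → yawochawatsaw.
Nasal assimilation: no change.

yawochawatsaw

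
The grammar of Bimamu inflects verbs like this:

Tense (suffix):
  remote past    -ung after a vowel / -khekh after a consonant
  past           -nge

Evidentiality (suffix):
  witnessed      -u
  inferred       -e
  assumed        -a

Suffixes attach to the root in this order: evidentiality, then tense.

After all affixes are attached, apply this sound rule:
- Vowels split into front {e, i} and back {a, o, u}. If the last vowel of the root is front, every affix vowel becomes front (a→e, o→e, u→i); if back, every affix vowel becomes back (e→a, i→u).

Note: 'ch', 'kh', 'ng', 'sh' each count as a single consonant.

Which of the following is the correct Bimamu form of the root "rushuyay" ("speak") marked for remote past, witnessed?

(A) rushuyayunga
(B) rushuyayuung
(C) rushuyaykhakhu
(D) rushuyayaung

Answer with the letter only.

B

Attach evidentiality witnessed -u → rushuyayu.
Attach tense remote past -ung (after vowel 'u') → rushuyayuung.
Vowel harmony: no change.
So the correct form is rushuyayuung, option (B).
(D) rushuyayaung is wrong: it uses assumed instead of witnessed for evidentiality.
(A) rushuyayunga is wrong: it uses past instead of remote past for tense.
(C) rushuyaykhakhu is wrong: it has the affixes in the wrong order.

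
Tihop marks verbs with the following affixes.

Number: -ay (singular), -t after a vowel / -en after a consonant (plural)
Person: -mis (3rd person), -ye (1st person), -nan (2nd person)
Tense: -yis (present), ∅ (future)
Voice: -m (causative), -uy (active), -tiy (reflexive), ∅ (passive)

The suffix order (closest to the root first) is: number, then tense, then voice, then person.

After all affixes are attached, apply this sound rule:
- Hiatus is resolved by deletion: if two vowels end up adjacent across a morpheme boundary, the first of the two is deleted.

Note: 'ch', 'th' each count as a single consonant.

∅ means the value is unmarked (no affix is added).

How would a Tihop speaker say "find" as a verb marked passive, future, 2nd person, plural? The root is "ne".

Attach number plural -t (after vowel 'e') → net.
tense = future: zero marking, form stays net.
voice = passive: zero marking, form stays net.
Attach person 2nd person -nan → netnan.
Vowel deletion: no change.

netnan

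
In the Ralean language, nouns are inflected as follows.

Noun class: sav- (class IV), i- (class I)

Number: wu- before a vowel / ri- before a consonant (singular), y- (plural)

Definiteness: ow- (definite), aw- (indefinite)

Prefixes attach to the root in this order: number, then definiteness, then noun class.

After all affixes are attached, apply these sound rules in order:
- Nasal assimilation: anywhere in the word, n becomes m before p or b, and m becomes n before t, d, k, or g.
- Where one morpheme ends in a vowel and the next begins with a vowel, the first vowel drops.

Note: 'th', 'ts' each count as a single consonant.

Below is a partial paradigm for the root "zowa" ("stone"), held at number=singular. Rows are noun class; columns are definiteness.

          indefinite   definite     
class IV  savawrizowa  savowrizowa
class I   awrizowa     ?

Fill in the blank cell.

Attach number singular ri- (before consonant 'z') → rizowa.
Attach definiteness definite ow- → owrizowa.
Attach noun class class I i- → iowrizowa.
Nasal assimilation: no change.
Apply vowel deletion: iowrizowa → owrizowa.

owrizowa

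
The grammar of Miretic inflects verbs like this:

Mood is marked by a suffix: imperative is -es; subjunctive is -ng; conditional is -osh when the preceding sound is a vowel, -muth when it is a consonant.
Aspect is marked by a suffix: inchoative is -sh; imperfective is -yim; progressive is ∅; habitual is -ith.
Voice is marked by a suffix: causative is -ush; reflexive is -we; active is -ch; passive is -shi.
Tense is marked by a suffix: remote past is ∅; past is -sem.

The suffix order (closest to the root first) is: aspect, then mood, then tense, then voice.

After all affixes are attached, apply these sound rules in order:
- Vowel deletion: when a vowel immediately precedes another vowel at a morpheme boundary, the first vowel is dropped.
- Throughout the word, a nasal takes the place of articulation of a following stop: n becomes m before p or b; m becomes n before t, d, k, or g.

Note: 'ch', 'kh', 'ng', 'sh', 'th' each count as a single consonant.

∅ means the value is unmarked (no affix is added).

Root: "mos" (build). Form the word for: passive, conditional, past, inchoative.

mosshmuthsemshi

Attach aspect inchoative -sh → mossh.
Attach mood conditional -muth (after consonant 'sh') → mosshmuth.
Attach tense past -sem → mosshmuthsem.
Attach voice passive -shi → mosshmuthsemshi.
Vowel deletion: no change.
Nasal assimilation: no change.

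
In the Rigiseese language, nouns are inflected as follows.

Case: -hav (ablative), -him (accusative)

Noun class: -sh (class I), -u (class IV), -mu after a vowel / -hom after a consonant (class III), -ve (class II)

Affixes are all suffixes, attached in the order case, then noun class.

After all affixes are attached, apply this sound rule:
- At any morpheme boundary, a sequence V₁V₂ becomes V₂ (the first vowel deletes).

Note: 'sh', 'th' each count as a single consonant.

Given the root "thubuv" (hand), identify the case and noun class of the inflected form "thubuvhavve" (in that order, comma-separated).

Segment: thubuv-hav-ve.
case: -hav → ablative.
noun class: -ve → class II.

ablative, class II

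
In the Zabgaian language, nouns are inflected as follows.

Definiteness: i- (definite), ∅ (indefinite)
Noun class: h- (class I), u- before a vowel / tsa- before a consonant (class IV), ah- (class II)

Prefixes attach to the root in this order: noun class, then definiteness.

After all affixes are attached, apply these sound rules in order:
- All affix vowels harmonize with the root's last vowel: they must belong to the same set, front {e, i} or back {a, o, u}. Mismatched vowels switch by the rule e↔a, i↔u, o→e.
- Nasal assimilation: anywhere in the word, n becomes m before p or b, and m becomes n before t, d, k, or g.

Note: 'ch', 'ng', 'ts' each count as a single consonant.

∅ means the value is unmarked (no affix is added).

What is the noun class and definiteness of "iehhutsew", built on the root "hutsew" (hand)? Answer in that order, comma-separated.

Segment: i-ah-hutsew.
noun class: ah- → class II.
definiteness: i- → definite.

class II, definite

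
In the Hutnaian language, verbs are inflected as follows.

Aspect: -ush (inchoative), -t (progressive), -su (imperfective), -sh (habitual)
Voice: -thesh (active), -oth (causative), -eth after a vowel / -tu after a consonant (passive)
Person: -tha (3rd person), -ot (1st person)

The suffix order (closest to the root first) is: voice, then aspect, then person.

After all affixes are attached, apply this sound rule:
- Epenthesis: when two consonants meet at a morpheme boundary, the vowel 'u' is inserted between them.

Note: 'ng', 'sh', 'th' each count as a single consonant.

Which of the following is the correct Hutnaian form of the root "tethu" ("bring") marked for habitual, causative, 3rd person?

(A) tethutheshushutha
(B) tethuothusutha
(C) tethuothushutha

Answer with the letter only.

Attach voice causative -oth → tethuoth.
Attach aspect habitual -sh → tethuothsh.
Attach person 3rd person -tha → tethuothshtha.
Apply epenthesis: tethuothshtha → tethuothushutha.
So the correct form is tethuothushutha, option (C).
(A) tethutheshushutha is wrong: it uses active instead of causative for voice.
(B) tethuothusutha is wrong: it uses imperfective instead of habitual for aspect.

C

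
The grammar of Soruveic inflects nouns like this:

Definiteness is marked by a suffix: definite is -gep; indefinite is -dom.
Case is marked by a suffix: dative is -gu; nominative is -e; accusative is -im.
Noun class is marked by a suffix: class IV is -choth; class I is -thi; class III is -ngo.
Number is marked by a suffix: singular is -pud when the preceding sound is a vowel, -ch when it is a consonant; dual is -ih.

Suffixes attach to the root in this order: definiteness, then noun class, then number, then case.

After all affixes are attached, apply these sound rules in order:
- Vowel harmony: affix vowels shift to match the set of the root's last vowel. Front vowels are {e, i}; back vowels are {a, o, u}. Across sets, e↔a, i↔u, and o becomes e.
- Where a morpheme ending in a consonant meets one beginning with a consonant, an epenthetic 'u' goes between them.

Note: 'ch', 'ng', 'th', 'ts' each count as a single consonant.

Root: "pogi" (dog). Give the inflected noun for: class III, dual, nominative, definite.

pogigepungeihe

Attach definiteness definite -gep → pogigep.
Attach noun class class III -ngo → pogigepngo.
Attach number dual -ih → pogigepngoih.
Attach case nominative -e → pogigepngoihe.
Apply vowel harmony: pogigepngoihe → pogigepngeihe.
Apply epenthesis: pogigepngeihe → pogigepungeihe.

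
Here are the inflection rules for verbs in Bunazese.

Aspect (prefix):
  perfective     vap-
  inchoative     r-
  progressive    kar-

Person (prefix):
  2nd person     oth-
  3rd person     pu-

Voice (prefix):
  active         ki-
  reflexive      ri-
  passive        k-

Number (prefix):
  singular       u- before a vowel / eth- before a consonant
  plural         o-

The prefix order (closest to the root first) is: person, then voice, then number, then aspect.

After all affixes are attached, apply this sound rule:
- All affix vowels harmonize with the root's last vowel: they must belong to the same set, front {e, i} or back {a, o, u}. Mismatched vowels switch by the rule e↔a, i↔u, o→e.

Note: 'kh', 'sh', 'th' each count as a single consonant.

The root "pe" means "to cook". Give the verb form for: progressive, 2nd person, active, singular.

kerethkiethpe

Attach person 2nd person oth- → othpe.
Attach voice active ki- → kiothpe.
Attach number singular eth- (before consonant 'k') → ethkiothpe.
Attach aspect progressive kar- → karethkiothpe.
Apply vowel harmony: karethkiothpe → kerethkiethpe.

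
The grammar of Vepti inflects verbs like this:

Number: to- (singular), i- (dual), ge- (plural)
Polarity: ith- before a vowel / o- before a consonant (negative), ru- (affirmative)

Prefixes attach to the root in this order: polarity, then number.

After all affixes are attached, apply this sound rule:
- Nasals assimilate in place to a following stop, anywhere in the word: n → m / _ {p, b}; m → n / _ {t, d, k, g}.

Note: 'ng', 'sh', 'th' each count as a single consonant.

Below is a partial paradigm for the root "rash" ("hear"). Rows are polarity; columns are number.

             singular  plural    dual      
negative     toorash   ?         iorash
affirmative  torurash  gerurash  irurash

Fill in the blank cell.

Attach polarity negative o- (before consonant 'r') → orash.
Attach number plural ge- → georash.
Nasal assimilation: no change.

georash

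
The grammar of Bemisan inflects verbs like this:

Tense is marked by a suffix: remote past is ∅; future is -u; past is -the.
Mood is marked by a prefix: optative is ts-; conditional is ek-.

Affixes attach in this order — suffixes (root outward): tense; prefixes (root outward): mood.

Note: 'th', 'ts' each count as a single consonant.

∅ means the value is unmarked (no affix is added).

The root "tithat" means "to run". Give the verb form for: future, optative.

Attach mood optative ts- → tstithat.
Attach tense future -u → tstithatu.

tstithatu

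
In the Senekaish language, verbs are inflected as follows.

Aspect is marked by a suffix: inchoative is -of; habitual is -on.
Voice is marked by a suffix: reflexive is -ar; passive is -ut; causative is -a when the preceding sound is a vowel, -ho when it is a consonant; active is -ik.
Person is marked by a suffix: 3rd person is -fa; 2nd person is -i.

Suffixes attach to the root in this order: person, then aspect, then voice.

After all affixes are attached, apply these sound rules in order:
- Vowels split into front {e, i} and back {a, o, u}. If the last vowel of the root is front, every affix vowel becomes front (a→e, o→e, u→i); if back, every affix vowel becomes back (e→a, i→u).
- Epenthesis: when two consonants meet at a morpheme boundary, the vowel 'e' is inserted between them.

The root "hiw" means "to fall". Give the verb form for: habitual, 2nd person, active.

hiwienik

Attach person 2nd person -i → hiwi.
Attach aspect habitual -on → hiwion.
Attach voice active -ik → hiwionik.
Apply vowel harmony: hiwionik → hiwienik.
Epenthesis: no change.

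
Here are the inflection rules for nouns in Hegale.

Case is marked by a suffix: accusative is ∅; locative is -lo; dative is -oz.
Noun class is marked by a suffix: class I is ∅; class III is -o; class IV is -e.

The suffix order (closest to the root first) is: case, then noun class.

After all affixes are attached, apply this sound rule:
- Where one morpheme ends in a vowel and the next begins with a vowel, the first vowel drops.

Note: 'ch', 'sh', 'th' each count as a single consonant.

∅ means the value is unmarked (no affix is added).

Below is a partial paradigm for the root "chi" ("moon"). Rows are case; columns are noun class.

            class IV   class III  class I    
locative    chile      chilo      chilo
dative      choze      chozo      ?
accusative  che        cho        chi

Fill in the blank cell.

choz

Attach case dative -oz → chioz.
noun class = class I: zero marking, form stays chioz.
Apply vowel deletion: chioz → choz.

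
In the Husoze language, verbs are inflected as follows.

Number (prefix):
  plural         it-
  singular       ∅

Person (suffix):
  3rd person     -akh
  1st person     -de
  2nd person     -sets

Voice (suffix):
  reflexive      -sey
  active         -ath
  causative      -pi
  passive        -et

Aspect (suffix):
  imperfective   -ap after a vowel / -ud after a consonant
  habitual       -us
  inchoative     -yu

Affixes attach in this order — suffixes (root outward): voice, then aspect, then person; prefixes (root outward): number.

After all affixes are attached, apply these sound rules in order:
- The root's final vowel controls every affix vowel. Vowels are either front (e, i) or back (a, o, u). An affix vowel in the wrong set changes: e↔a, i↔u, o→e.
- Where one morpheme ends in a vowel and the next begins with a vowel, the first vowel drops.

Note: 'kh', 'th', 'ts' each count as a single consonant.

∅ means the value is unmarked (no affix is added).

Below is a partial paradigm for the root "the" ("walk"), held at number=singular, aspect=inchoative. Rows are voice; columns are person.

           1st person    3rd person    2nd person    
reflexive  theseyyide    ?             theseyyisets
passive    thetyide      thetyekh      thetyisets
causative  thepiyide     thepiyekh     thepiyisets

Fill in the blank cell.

Attach voice reflexive -sey → thesey.
number = singular: zero marking, form stays thesey.
Attach aspect inchoative -yu → theseyyu.
Attach person 3rd person -akh → theseyyuakh.
Apply vowel harmony: theseyyuakh → theseyyiekh.
Apply vowel deletion: theseyyiekh → theseyyekh.

theseyyekh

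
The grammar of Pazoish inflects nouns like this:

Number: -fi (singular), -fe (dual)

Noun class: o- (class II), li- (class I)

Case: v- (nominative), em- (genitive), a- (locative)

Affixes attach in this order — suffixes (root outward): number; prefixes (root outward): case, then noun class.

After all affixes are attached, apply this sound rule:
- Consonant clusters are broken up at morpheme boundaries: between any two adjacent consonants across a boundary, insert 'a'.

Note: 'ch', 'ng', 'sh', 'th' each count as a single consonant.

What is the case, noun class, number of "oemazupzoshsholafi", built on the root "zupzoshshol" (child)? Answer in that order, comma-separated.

genitive, class II, singular

Segment: o-em-zupzoshshol-fi.
case: em- → genitive.
noun class: o- → class II.
number: -fi → singular.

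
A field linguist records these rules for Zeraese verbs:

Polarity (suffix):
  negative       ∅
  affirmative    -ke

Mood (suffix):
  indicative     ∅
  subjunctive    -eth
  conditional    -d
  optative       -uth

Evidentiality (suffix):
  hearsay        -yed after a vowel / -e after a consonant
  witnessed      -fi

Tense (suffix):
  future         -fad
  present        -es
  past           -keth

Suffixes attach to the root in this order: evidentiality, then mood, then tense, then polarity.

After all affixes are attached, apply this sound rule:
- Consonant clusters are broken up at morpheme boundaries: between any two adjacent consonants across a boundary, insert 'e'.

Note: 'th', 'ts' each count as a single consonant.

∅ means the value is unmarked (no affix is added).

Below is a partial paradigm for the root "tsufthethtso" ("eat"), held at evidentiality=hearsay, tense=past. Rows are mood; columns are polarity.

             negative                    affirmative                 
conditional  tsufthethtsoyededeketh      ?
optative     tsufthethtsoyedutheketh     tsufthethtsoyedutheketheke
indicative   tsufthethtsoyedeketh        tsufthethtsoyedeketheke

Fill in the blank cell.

Attach evidentiality hearsay -yed (after vowel 'o') → tsufthethtsoyed.
Attach mood conditional -d → tsufthethtsoyedd.
Attach tense past -keth → tsufthethtsoyeddketh.
Attach polarity affirmative -ke → tsufthethtsoyeddkethke.
Apply epenthesis: tsufthethtsoyeddkethke → tsufthethtsoyededeketheke.

tsufthethtsoyededeketheke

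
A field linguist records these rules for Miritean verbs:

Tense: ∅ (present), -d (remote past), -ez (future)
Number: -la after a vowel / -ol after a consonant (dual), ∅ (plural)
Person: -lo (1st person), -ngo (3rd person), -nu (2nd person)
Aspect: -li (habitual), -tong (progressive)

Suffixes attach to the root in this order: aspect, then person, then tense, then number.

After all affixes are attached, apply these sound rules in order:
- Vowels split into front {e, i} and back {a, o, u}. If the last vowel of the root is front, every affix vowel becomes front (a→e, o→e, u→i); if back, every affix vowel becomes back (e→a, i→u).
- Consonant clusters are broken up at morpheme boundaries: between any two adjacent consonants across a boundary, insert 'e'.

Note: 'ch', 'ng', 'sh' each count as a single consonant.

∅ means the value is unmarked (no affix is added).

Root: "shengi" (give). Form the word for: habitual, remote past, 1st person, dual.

Attach aspect habitual -li → shengili.
Attach person 1st person -lo → shengililo.
Attach tense remote past -d → shengililod.
Attach number dual -ol (after consonant 'd') → shengililodol.
Apply vowel harmony: shengililodol → shengililedel.
Epenthesis: no change.

shengililedel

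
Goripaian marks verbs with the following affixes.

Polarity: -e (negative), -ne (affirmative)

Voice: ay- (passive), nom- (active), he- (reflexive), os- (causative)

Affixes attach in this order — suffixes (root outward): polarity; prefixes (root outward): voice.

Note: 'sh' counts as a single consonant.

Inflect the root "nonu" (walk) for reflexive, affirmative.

Attach voice reflexive he- → henonu.
Attach polarity affirmative -ne → henonune.

henonune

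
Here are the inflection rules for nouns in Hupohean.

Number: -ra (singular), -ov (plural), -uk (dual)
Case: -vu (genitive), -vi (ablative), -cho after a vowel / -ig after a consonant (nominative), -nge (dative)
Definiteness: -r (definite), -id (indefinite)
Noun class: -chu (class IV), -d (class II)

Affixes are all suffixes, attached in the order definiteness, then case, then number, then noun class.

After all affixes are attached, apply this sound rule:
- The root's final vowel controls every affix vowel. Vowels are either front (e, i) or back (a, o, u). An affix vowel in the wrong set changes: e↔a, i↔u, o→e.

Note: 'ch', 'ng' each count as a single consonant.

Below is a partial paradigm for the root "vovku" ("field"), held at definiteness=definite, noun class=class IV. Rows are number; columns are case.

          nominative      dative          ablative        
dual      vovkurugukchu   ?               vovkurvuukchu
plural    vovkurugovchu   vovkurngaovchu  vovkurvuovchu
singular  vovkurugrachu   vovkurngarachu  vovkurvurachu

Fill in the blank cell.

vovkurngaukchu

Attach definiteness definite -r → vovkur.
Attach case dative -nge → vovkurnge.
Attach number dual -uk → vovkurngeuk.
Attach noun class class IV -chu → vovkurngeukchu.
Apply vowel harmony: vovkurngeukchu → vovkurngaukchu.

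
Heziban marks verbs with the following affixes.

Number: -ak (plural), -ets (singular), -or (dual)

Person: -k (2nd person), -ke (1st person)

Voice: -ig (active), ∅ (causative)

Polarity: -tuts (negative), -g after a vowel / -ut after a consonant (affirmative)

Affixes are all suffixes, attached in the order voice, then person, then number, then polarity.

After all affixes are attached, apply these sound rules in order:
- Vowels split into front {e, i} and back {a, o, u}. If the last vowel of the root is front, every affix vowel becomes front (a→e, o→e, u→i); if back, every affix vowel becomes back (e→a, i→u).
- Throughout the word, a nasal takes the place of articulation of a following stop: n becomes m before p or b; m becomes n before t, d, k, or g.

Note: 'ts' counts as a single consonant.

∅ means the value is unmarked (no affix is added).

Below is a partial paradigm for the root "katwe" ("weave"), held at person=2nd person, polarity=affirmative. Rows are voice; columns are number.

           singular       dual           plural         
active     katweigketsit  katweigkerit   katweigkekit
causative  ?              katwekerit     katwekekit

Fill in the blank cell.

katweketsit

voice = causative: zero marking, form stays katwe.
Attach person 2nd person -k → katwek.
Attach number singular -ets → katwekets.
Attach polarity affirmative -ut (after consonant 'ts') → katweketsut.
Apply vowel harmony: katweketsut → katweketsit.
Nasal assimilation: no change.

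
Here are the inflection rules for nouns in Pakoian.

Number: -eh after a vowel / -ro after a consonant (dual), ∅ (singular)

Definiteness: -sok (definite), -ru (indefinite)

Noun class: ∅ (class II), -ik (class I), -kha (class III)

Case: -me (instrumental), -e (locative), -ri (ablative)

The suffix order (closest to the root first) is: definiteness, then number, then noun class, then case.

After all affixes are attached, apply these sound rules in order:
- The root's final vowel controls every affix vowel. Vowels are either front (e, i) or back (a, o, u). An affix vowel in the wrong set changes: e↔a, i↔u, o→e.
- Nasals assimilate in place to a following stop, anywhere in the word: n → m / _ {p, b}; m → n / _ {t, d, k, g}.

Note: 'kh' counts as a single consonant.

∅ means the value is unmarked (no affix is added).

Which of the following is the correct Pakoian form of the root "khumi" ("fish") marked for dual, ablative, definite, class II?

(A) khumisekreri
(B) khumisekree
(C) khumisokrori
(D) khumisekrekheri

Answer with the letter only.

Attach definiteness definite -sok → khumisok.
Attach number dual -ro (after consonant 'k') → khumisokro.
noun class = class II: zero marking, form stays khumisokro.
Attach case ablative -ri → khumisokrori.
Apply vowel harmony: khumisokrori → khumisekreri.
Nasal assimilation: no change.
So the correct form is khumisekreri, option (A).
(C) khumisokrori is wrong: it fails to apply the sound rule(s).
(D) khumisekrekheri is wrong: it uses class III instead of class II for noun class.
(B) khumisekree is wrong: it uses locative instead of ablative for case.

A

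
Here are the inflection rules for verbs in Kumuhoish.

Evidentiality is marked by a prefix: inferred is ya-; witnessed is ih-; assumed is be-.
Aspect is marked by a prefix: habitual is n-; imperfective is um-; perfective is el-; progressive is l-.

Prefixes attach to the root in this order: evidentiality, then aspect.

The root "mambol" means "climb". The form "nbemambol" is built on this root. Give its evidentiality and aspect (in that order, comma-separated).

Segment: n-be-mambol.
evidentiality: be- → assumed.
aspect: n- → habitual.

assumed, habitual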